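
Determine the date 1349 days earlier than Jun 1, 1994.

September 21, 1990

Going back 1349 days from June 1, 1994.
Going back 1 day from June 1, 1994 reaches the end of the previous month; 1349 − 1 = 1348 left.
May 1994 has 31 days: 1348 − 31 = 1317 left.
April 1994 has 30 days: 1317 − 30 = 1287 left.
March 1994 has 31 days: 1287 − 31 = 1256 left.
February 1994 has 28 days (1994 is not a leap year): 1256 − 28 = 1228 left.
January 1994 has 31 days: 1228 − 31 = 1197 left.
December 1993 has 31 days: 1197 − 31 = 1166 left.
November 1993 has 30 days: 1166 − 30 = 1136 left.
October 1993 has 31 days: 1136 − 31 = 1105 left.
September 1993 has 30 days: 1105 − 30 = 1075 left.
August 1993 has 31 days: 1075 − 31 = 1044 left.
July 1993 has 31 days: 1044 − 31 = 1013 left.
June 1993 has 30 days: 1013 − 30 = 983 left.
May 1993 has 31 days: 983 − 31 = 952 left.
April 1993 has 30 days: 952 − 30 = 922 left.
March 1993 has 31 days: 922 − 31 = 891 left.
February 1993 has 28 days (1993 is not a leap year): 891 − 28 = 863 left.
January 1993 has 31 days: 863 − 31 = 832 left.
December 1992 has 31 days: 832 − 31 = 801 left.
November 1992 has 30 days: 801 − 30 = 771 left.
October 1992 has 31 days: 771 − 31 = 740 left.
September 1992 has 30 days: 740 − 30 = 710 left.
August 1992 has 31 days: 710 − 31 = 679 left.
July 1992 has 31 days: 679 − 31 = 648 left.
June 1992 has 30 days: 648 − 30 = 618 left.
May 1992 has 31 days: 618 − 31 = 587 left.
April 1992 has 30 days: 587 − 30 = 557 left.
March 1992 has 31 days: 557 − 31 = 526 left.
February 1992 has 29 days (1992 is a leap year): 526 − 29 = 497 left.
January 1992 has 31 days: 497 − 31 = 466 left.
December 1991 has 31 days: 466 − 31 = 435 left.
November 1991 has 30 days: 435 − 30 = 405 left.
October 1991 has 31 days: 405 − 31 = 374 left.
September 1991 has 30 days: 374 − 30 = 344 left.
August 1991 has 31 days: 344 − 31 = 313 left.
July 1991 has 31 days: 313 − 31 = 282 left.
June 1991 has 30 days: 282 − 30 = 252 left.
May 1991 has 31 days: 252 − 31 = 221 left.
April 1991 has 30 days: 221 − 30 = 191 left.
March 1991 has 31 days: 191 − 31 = 160 left.
February 1991 has 28 days (1991 is not a leap year): 160 − 28 = 132 left.
January 1991 has 31 days: 132 − 31 = 101 left.
December 1990 has 31 days: 101 − 31 = 70 left.
November 1990 has 30 days: 70 − 30 = 40 left.
October 1990 has 31 days: 40 − 31 = 9 left.
September 1990 has 30 days; 30 − 9 = 21 → September 21, 1990.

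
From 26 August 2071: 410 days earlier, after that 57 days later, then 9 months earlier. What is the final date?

Subtracting 410 days from August 26, 2071:
Going back 26 days from August 26, 2071 reaches the end of the previous month; 410 − 26 = 384 left.
July 2071 has 31 days: 384 − 31 = 353 left.
June 2071 has 30 days: 353 − 30 = 323 left.
May 2071 has 31 days: 323 − 31 = 292 left.
April 2071 has 30 days: 292 − 30 = 262 left.
March 2071 has 31 days: 262 − 31 = 231 left.
February 2071 has 28 days (2071 is not a leap year): 231 − 28 = 203 left.
January 2071 has 31 days: 203 − 31 = 172 left.
December 2070 has 31 days: 172 − 31 = 141 left.
November 2070 has 30 days: 141 − 30 = 111 left.
October 2070 has 31 days: 111 − 31 = 80 left.
September 2070 has 30 days: 80 − 30 = 50 left.
August 2070 has 31 days: 50 − 31 = 19 left.
July 2070 has 31 days; 31 − 19 = 12 → July 12, 2070.
Counting forward 57 days from July 12, 2070:
July has 31 days, so 31 − 12 = 19 days remain after July 12, 2070; 57 − 19 = 38 left.
August 2070 has 31 days: 38 − 31 = 7 left.
7 days into September 2070 → September 7, 2070.
Counting back 9 months from September 7, 2070:
month 9 − 9 = 0, which is month 12 of year 2069 → December 2069.
Day 7 is valid in December, giving December 7, 2069.

December 7, 2069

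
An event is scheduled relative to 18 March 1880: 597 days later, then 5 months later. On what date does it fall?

Advancing 597 days from March 18, 1880:
March has 31 days, so 31 − 18 = 13 days remain after March 18, 1880; 597 − 13 = 584 left.
April 1880 has 30 days: 584 − 30 = 554 left.
May 1880 has 31 days: 554 − 31 = 523 left.
June 1880 has 30 days: 523 − 30 = 493 left.
July 1880 has 31 days: 493 − 31 = 462 left.
August 1880 has 31 days: 462 − 31 = 431 left.
September 1880 has 30 days: 431 − 30 = 401 left.
October 1880 has 31 days: 401 − 31 = 370 left.
November 1880 has 30 days: 370 − 30 = 340 left.
December 1880 has 31 days: 340 − 31 = 309 left.
January 1881 has 31 days: 309 − 31 = 278 left.
February 1881 has 28 days (1881 is not a leap year): 278 − 28 = 250 left.
March 1881 has 31 days: 250 − 31 = 219 left.
April 1881 has 30 days: 219 − 30 = 189 left.
May 1881 has 31 days: 189 − 31 = 158 left.
June 1881 has 30 days: 158 − 30 = 128 left.
July 1881 has 31 days: 128 − 31 = 97 left.
August 1881 has 31 days: 97 − 31 = 66 left.
September 1881 has 30 days: 66 − 30 = 36 left.
October 1881 has 31 days: 36 − 31 = 5 left.
5 days into November 1881 → November 5, 1881.
Adding 5 months from November 5, 1881:
month 11 + 5 = 16, which is month 4 of year 1882 → April 1882.
Day 5 is valid in April, giving April 5, 1882.

April 5, 1882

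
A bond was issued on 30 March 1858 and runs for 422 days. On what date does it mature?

Advancing 422 days from March 30, 1858.
March has 31 days, so 31 − 30 = 1 day remains after March 30, 1858; 422 − 1 = 421 left.
April 1858 has 30 days: 421 − 30 = 391 left.
May 1858 has 31 days: 391 − 31 = 360 left.
June 1858 has 30 days: 360 − 30 = 330 left.
July 1858 has 31 days: 330 − 31 = 299 left.
August 1858 has 31 days: 299 − 31 = 268 left.
September 1858 has 30 days: 268 − 30 = 238 left.
October 1858 has 31 days: 238 − 31 = 207 left.
November 1858 has 30 days: 207 − 30 = 177 left.
December 1858 has 31 days: 177 − 31 = 146 left.
January 1859 has 31 days: 146 − 31 = 115 left.
February 1859 has 28 days (1859 is not a leap year): 115 − 28 = 87 left.
March 1859 has 31 days: 87 − 31 = 56 left.
April 1859 has 30 days: 56 − 30 = 26 left.
26 days into May 1859 → May 26, 1859.

May 26, 1859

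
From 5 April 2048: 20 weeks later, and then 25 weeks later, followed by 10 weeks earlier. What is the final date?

December 6, 2048

Adding 20 weeks (= 140 days) from April 5, 2048:
April has 30 days, so 30 − 5 = 25 days remain after April 5, 2048; 140 − 25 = 115 left.
May 2048 has 31 days: 115 − 31 = 84 left.
June 2048 has 30 days: 84 − 30 = 54 left.
July 2048 has 31 days: 54 − 31 = 23 left.
23 days into August 2048 → August 23, 2048.
Adding 25 weeks (= 175 days) from August 23, 2048:
August has 31 days, so 31 − 23 = 8 days remain after August 23, 2048; 175 − 8 = 167 left.
September 2048 has 30 days: 167 − 30 = 137 left.
October 2048 has 31 days: 137 − 31 = 106 left.
November 2048 has 30 days: 106 − 30 = 76 left.
December 2048 has 31 days: 76 − 31 = 45 left.
January 2049 has 31 days: 45 − 31 = 14 left.
14 days into February 2049 → February 14, 2049.
Subtracting 10 weeks (= 70 days) from February 14, 2049:
Going back 14 days from February 14, 2049 reaches the end of the previous month; 70 − 14 = 56 left.
January 2049 has 31 days: 56 − 31 = 25 left.
December 2048 has 31 days; 31 − 25 = 6 → December 6, 2048.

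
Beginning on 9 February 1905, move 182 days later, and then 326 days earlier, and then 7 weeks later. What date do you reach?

November 6, 1904

Adding 182 days from February 9, 1905:
February has 28 days, so 28 − 9 = 19 days remain after February 9, 1905; 182 − 19 = 163 left.
March 1905 has 31 days: 163 − 31 = 132 left.
April 1905 has 30 days: 132 − 30 = 102 left.
May 1905 has 31 days: 102 − 31 = 71 left.
June 1905 has 30 days: 71 − 30 = 41 left.
July 1905 has 31 days: 41 − 31 = 10 left.
10 days into August 1905 → August 10, 1905.
Going back 326 days from August 10, 1905:
Going back 10 days from August 10, 1905 reaches the end of the previous month; 326 − 10 = 316 left.
July 1905 has 31 days: 316 − 31 = 285 left.
June 1905 has 30 days: 285 − 30 = 255 left.
May 1905 has 31 days: 255 − 31 = 224 left.
April 1905 has 30 days: 224 − 30 = 194 left.
March 1905 has 31 days: 194 − 31 = 163 left.
February 1905 has 28 days (1905 is not a leap year): 163 − 28 = 135 left.
January 1905 has 31 days: 135 − 31 = 104 left.
December 1904 has 31 days: 104 − 31 = 73 left.
November 1904 has 30 days: 73 − 30 = 43 left.
October 1904 has 31 days: 43 − 31 = 12 left.
September 1904 has 30 days; 30 − 12 = 18 → September 18, 1904.
Adding 7 weeks (= 49 days) from September 18, 1904:
September has 30 days, so 30 − 18 = 12 days remain after September 18, 1904; 49 − 12 = 37 left.
October 1904 has 31 days: 37 − 31 = 6 left.
6 days into November 1904 → November 6, 1904.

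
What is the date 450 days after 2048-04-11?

July 5, 2049

Adding 450 days from April 11, 2048.
April has 30 days, so 30 − 11 = 19 days remain after April 11, 2048; 450 − 19 = 431 left.
May 2048 has 31 days: 431 − 31 = 400 left.
June 2048 has 30 days: 400 − 30 = 370 left.
July 2048 has 31 days: 370 − 31 = 339 left.
August 2048 has 31 days: 339 − 31 = 308 left.
September 2048 has 30 days: 308 − 30 = 278 left.
October 2048 has 31 days: 278 − 31 = 247 left.
November 2048 has 30 days: 247 − 30 = 217 left.
December 2048 has 31 days: 217 − 31 = 186 left.
January 2049 has 31 days: 186 − 31 = 155 left.
February 2049 has 28 days (2049 is not a leap year): 155 − 28 = 127 left.
March 2049 has 31 days: 127 − 31 = 96 left.
April 2049 has 30 days: 96 − 30 = 66 left.
May 2049 has 31 days: 66 − 31 = 35 left.
June 2049 has 30 days: 35 − 30 = 5 left.
5 days into July 2049 → July 5, 2049.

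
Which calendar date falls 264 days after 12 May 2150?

Adding 264 days from May 12, 2150.
May has 31 days, so 31 − 12 = 19 days remain after May 12, 2150; 264 − 19 = 245 left.
June 2150 has 30 days: 245 − 30 = 215 left.
July 2150 has 31 days: 215 − 31 = 184 left.
August 2150 has 31 days: 184 − 31 = 153 left.
September 2150 has 30 days: 153 − 30 = 123 left.
October 2150 has 31 days: 123 − 31 = 92 left.
November 2150 has 30 days: 92 − 30 = 62 left.
December 2150 has 31 days: 62 − 31 = 31 left.
31 days into January 2151 → January 31, 2151.

January 31, 2151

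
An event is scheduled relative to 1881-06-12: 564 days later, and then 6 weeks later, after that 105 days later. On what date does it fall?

May 24, 1883

Advancing 564 days from June 12, 1881:
June has 30 days, so 30 − 12 = 18 days remain after June 12, 1881; 564 − 18 = 546 left.
July 1881 has 31 days: 546 − 31 = 515 left.
August 1881 has 31 days: 515 − 31 = 484 left.
September 1881 has 30 days: 484 − 30 = 454 left.
October 1881 has 31 days: 454 − 31 = 423 left.
November 1881 has 30 days: 423 − 30 = 393 left.
December 1881 has 31 days: 393 − 31 = 362 left.
January 1882 has 31 days: 362 − 31 = 331 left.
February 1882 has 28 days (1882 is not a leap year): 331 − 28 = 303 left.
March 1882 has 31 days: 303 − 31 = 272 left.
April 1882 has 30 days: 272 − 30 = 242 left.
May 1882 has 31 days: 242 − 31 = 211 left.
June 1882 has 30 days: 211 − 30 = 181 left.
July 1882 has 31 days: 181 − 31 = 150 left.
August 1882 has 31 days: 150 − 31 = 119 left.
September 1882 has 30 days: 119 − 30 = 89 left.
October 1882 has 31 days: 89 − 31 = 58 left.
November 1882 has 30 days: 58 − 30 = 28 left.
28 days into December 1882 → December 28, 1882.
Advancing 6 weeks (= 42 days) from December 28, 1882:
December has 31 days, so 31 − 28 = 3 days remain after December 28, 1882; 42 − 3 = 39 left.
January 1883 has 31 days: 39 − 31 = 8 left.
8 days into February 1883 → February 8, 1883.
Adding 105 days from February 8, 1883:
February has 28 days, so 28 − 8 = 20 days remain after February 8, 1883; 105 − 20 = 85 left.
March 1883 has 31 days: 85 − 31 = 54 left.
April 1883 has 30 days: 54 − 30 = 24 left.
24 days into May 1883 → May 24, 1883.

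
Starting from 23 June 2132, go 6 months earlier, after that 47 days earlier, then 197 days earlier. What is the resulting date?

Going back 6 months from June 23, 2132:
month 6 − 6 = 0, which is month 12 of year 2131 → December 2131.
Day 23 is valid in December, giving December 23, 2131.
Subtracting 47 days from December 23, 2131:
Going back 23 days from December 23, 2131 reaches the end of the previous month; 47 − 23 = 24 left.
November 2131 has 30 days; 30 − 24 = 6 → November 6, 2131.
Subtracting 197 days from November 6, 2131:
Going back 6 days from November 6, 2131 reaches the end of the previous month; 197 − 6 = 191 left.
October 2131 has 31 days: 191 − 31 = 160 left.
September 2131 has 30 days: 160 − 30 = 130 left.
August 2131 has 31 days: 130 − 31 = 99 left.
July 2131 has 31 days: 99 − 31 = 68 left.
June 2131 has 30 days: 68 − 30 = 38 left.
May 2131 has 31 days: 38 − 31 = 7 left.
April 2131 has 30 days; 30 − 7 = 23 → April 23, 2131.

April 23, 2131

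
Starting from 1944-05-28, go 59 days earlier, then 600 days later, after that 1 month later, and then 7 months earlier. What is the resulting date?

Subtracting 59 days from May 28, 1944:
Going back 28 days from May 28, 1944 reaches the end of the previous month; 59 − 28 = 31 left.
April 1944 has 30 days: 31 − 30 = 1 left.
March 1944 has 31 days; 31 − 1 = 30 → March 30, 1944.
Counting forward 600 days from March 30, 1944:
March has 31 days, so 31 − 30 = 1 day remains after March 30, 1944; 600 − 1 = 599 left.
April 1944 has 30 days: 599 − 30 = 569 left.
May 1944 has 31 days: 569 − 31 = 538 left.
June 1944 has 30 days: 538 − 30 = 508 left.
July 1944 has 31 days: 508 − 31 = 477 left.
August 1944 has 31 days: 477 − 31 = 446 left.
September 1944 has 30 days: 446 − 30 = 416 left.
October 1944 has 31 days: 416 − 31 = 385 left.
November 1944 has 30 days: 385 − 30 = 355 left.
December 1944 has 31 days: 355 − 31 = 324 left.
January 1945 has 31 days: 324 − 31 = 293 left.
February 1945 has 28 days (1945 is not a leap year): 293 − 28 = 265 left.
March 1945 has 31 days: 265 − 31 = 234 left.
April 1945 has 30 days: 234 − 30 = 204 left.
May 1945 has 31 days: 204 − 31 = 173 left.
June 1945 has 30 days: 173 − 30 = 143 left.
July 1945 has 31 days: 143 − 31 = 112 left.
August 1945 has 31 days: 112 − 31 = 81 left.
September 1945 has 30 days: 81 − 30 = 51 left.
October 1945 has 31 days: 51 − 31 = 20 left.
20 days into November 1945 → November 20, 1945.
Adding 1 month from November 20, 1945:
month 11 + 1 = 12 → December 1945.
Day 20 is valid in December, giving December 20, 1945.
Subtracting 7 months from December 20, 1945:
month 12 − 7 = 5 → May 1945.
Day 20 is valid in May, giving May 20, 1945.

May 20, 1945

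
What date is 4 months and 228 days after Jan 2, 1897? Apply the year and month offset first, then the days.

December 16, 1897

Adding 4 months and 228 days from January 2, 1897: first the month/year part, then the days.
month 1 + 4 = 5 → May 1897.
Day 2 is valid in May, giving May 2, 1897.
Now add 228 days from May 2, 1897.
May has 31 days, so 31 − 2 = 29 days remain after May 2, 1897; 228 − 29 = 199 left.
June 1897 has 30 days: 199 − 30 = 169 left.
July 1897 has 31 days: 169 − 31 = 138 left.
August 1897 has 31 days: 138 − 31 = 107 left.
September 1897 has 30 days: 107 − 30 = 77 left.
October 1897 has 31 days: 77 − 31 = 46 left.
November 1897 has 30 days: 46 − 30 = 16 left.
16 days into December 1897 → December 16, 1897.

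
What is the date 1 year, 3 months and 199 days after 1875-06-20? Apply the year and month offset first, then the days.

April 7, 1877

Adding 1 year, 3 months and 199 days from June 20, 1875: first the month/year part, then the days.
+1 year → 1876; month 6 + 3 = 9 → September 1876.
Day 20 is valid in September, giving September 20, 1876.
Now add 199 days from September 20, 1876.
September has 30 days, so 30 − 20 = 10 days remain after September 20, 1876; 199 − 10 = 189 left.
October 1876 has 31 days: 189 − 31 = 158 left.
November 1876 has 30 days: 158 − 30 = 128 left.
December 1876 has 31 days: 128 − 31 = 97 left.
January 1877 has 31 days: 97 − 31 = 66 left.
February 1877 has 28 days (1877 is not a leap year): 66 − 28 = 38 left.
March 1877 has 31 days: 38 − 31 = 7 left.
7 days into April 1877 → April 7, 1877.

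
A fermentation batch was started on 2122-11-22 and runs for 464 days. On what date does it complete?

Counting forward 464 days from November 22, 2122.
November has 30 days, so 30 − 22 = 8 days remain after November 22, 2122; 464 − 8 = 456 left.
December 2122 has 31 days: 456 − 31 = 425 left.
January 2123 has 31 days: 425 − 31 = 394 left.
February 2123 has 28 days (2123 is not a leap year): 394 − 28 = 366 left.
March 2123 has 31 days: 366 − 31 = 335 left.
April 2123 has 30 days: 335 − 30 = 305 left.
May 2123 has 31 days: 305 − 31 = 274 left.
June 2123 has 30 days: 274 − 30 = 244 left.
July 2123 has 31 days: 244 − 31 = 213 left.
August 2123 has 31 days: 213 − 31 = 182 left.
September 2123 has 30 days: 182 − 30 = 152 left.
October 2123 has 31 days: 152 − 31 = 121 left.
November 2123 has 30 days: 121 − 30 = 91 left.
December 2123 has 31 days: 91 − 31 = 60 left.
January 2124 has 31 days: 60 − 31 = 29 left.
29 days into February 2124 → February 29, 2124.

February 29, 2124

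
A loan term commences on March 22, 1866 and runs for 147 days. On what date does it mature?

Counting forward 147 days from March 22, 1866.
March has 31 days, so 31 − 22 = 9 days remain after March 22, 1866; 147 − 9 = 138 left.
April 1866 has 30 days: 138 − 30 = 108 left.
May 1866 has 31 days: 108 − 31 = 77 left.
June 1866 has 30 days: 77 − 30 = 47 left.
July 1866 has 31 days: 47 − 31 = 16 left.
16 days into August 1866 → August 16, 1866.

August 16, 1866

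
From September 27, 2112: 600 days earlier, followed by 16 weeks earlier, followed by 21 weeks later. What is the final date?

Going back 600 days from September 27, 2112:
Going back 27 days from September 27, 2112 reaches the end of the previous month; 600 − 27 = 573 left.
August 2112 has 31 days: 573 − 31 = 542 left.
July 2112 has 31 days: 542 − 31 = 511 left.
June 2112 has 30 days: 511 − 30 = 481 left.
May 2112 has 31 days: 481 − 31 = 450 left.
April 2112 has 30 days: 450 − 30 = 420 left.
March 2112 has 31 days: 420 − 31 = 389 left.
February 2112 has 29 days (2112 is a leap year): 389 − 29 = 360 left.
January 2112 has 31 days: 360 − 31 = 329 left.
December 2111 has 31 days: 329 − 31 = 298 left.
November 2111 has 30 days: 298 − 30 = 268 left.
October 2111 has 31 days: 268 − 31 = 237 left.
September 2111 has 30 days: 237 − 30 = 207 left.
August 2111 has 31 days: 207 − 31 = 176 left.
July 2111 has 31 days: 176 − 31 = 145 left.
June 2111 has 30 days: 145 − 30 = 115 left.
May 2111 has 31 days: 115 − 31 = 84 left.
April 2111 has 30 days: 84 − 30 = 54 left.
March 2111 has 31 days: 54 − 31 = 23 left.
February 2111 has 28 days; 28 − 23 = 5 → February 5, 2111.
Counting back 16 weeks (= 112 days) from February 5, 2111:
Going back 5 days from February 5, 2111 reaches the end of the previous month; 112 − 5 = 107 left.
January 2111 has 31 days: 107 − 31 = 76 left.
December 2110 has 31 days: 76 − 31 = 45 left.
November 2110 has 30 days: 45 − 30 = 15 left.
October 2110 has 31 days; 31 − 15 = 16 → October 16, 2110.
Advancing 21 weeks (= 147 days) from October 16, 2110:
October has 31 days, so 31 − 16 = 15 days remain after October 16, 2110; 147 − 15 = 132 left.
November 2110 has 30 days: 132 − 30 = 102 left.
December 2110 has 31 days: 102 − 31 = 71 left.
January 2111 has 31 days: 71 − 31 = 40 left.
February 2111 has 28 days (2111 is not a leap year): 40 − 28 = 12 left.
12 days into March 2111 → March 12, 2111.

March 12, 2111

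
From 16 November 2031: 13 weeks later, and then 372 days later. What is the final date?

Adding 13 weeks (= 91 days) from November 16, 2031:
November has 30 days, so 30 − 16 = 14 days remain after November 16, 2031; 91 − 14 = 77 left.
December 2031 has 31 days: 77 − 31 = 46 left.
January 2032 has 31 days: 46 − 31 = 15 left.
15 days into February 2032 → February 15, 2032.
Adding 372 days from February 15, 2032:
February has 29 days, so 29 − 15 = 14 days remain after February 15, 2032; 372 − 14 = 358 left.
March 2032 has 31 days: 358 − 31 = 327 left.
April 2032 has 30 days: 327 − 30 = 297 left.
May 2032 has 31 days: 297 − 31 = 266 left.
June 2032 has 30 days: 266 − 30 = 236 left.
July 2032 has 31 days: 236 − 31 = 205 left.
August 2032 has 31 days: 205 − 31 = 174 left.
September 2032 has 30 days: 174 − 30 = 144 left.
October 2032 has 31 days: 144 − 31 = 113 left.
November 2032 has 30 days: 113 − 30 = 83 left.
December 2032 has 31 days: 83 − 31 = 52 left.
January 2033 has 31 days: 52 − 31 = 21 left.
21 days into February 2033 → February 21, 2033.

February 21, 2033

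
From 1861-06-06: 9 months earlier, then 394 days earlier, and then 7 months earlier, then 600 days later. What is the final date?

August 31, 1860

Subtracting 9 months from June 6, 1861:
month 6 − 9 = -3, which is month 9 of year 1860 → September 1860.
Day 6 is valid in September, giving September 6, 1860.
Subtracting 394 days from September 6, 1860:
Going back 6 days from September 6, 1860 reaches the end of the previous month; 394 − 6 = 388 left.
August 1860 has 31 days: 388 − 31 = 357 left.
July 1860 has 31 days: 357 − 31 = 326 left.
June 1860 has 30 days: 326 − 30 = 296 left.
May 1860 has 31 days: 296 − 31 = 265 left.
April 1860 has 30 days: 265 − 30 = 235 left.
March 1860 has 31 days: 235 − 31 = 204 left.
February 1860 has 29 days (1860 is a leap year): 204 − 29 = 175 left.
January 1860 has 31 days: 175 − 31 = 144 left.
December 1859 has 31 days: 144 − 31 = 113 left.
November 1859 has 30 days: 113 − 30 = 83 left.
October 1859 has 31 days: 83 − 31 = 52 left.
September 1859 has 30 days: 52 − 30 = 22 left.
August 1859 has 31 days; 31 − 22 = 9 → August 9, 1859.
Subtracting 7 months from August 9, 1859:
month 8 − 7 = 1 → January 1859.
Day 9 is valid in January, giving January 9, 1859.
Advancing 600 days from January 9, 1859:
January has 31 days, so 31 − 9 = 22 days remain after January 9, 1859; 600 − 22 = 578 left.
February 1859 has 28 days (1859 is not a leap year): 578 − 28 = 550 left.
March 1859 has 31 days: 550 − 31 = 519 left.
April 1859 has 30 days: 519 − 30 = 489 left.
May 1859 has 31 days: 489 − 31 = 458 left.
June 1859 has 30 days: 458 − 30 = 428 left.
July 1859 has 31 days: 428 − 31 = 397 left.
August 1859 has 31 days: 397 − 31 = 366 left.
September 1859 has 30 days: 366 − 30 = 336 left.
October 1859 has 31 days: 336 − 31 = 305 left.
November 1859 has 30 days: 305 − 30 = 275 left.
December 1859 has 31 days: 275 − 31 = 244 left.
January 1860 has 31 days: 244 − 31 = 213 left.
February 1860 has 29 days (1860 is a leap year): 213 − 29 = 184 left.
March 1860 has 31 days: 184 − 31 = 153 left.
April 1860 has 30 days: 153 − 30 = 123 left.
May 1860 has 31 days: 123 − 31 = 92 left.
June 1860 has 30 days: 92 − 30 = 62 left.
July 1860 has 31 days: 62 − 31 = 31 left.
31 days into August 1860 → August 31, 1860.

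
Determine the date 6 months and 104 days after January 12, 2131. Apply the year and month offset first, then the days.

Adding 6 months and 104 days from January 12, 2131: first the month/year part, then the days.
month 1 + 6 = 7 → July 2131.
Day 12 is valid in July, giving July 12, 2131.
Now add 104 days from July 12, 2131.
July has 31 days, so 31 − 12 = 19 days remain after July 12, 2131; 104 − 19 = 85 left.
August 2131 has 31 days: 85 − 31 = 54 left.
September 2131 has 30 days: 54 − 30 = 24 left.
24 days into October 2131 → October 24, 2131.

October 24, 2131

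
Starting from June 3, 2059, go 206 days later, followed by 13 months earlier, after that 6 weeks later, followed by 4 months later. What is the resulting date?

Adding 206 days from June 3, 2059:
June has 30 days, so 30 − 3 = 27 days remain after June 3, 2059; 206 − 27 = 179 left.
July 2059 has 31 days: 179 − 31 = 148 left.
August 2059 has 31 days: 148 − 31 = 117 left.
September 2059 has 30 days: 117 − 30 = 87 left.
October 2059 has 31 days: 87 − 31 = 56 left.
November 2059 has 30 days: 56 − 30 = 26 left.
26 days into December 2059 → December 26, 2059.
Going back 13 months from December 26, 2059:
month 12 − 13 = -1, which is month 11 of year 2058 → November 2058.
Day 26 is valid in November, giving November 26, 2058.
Counting forward 6 weeks (= 42 days) from November 26, 2058:
November has 30 days, so 30 − 26 = 4 days remain after November 26, 2058; 42 − 4 = 38 left.
December 2058 has 31 days: 38 − 31 = 7 left.
7 days into January 2059 → January 7, 2059.
Adding 4 months from January 7, 2059:
month 1 + 4 = 5 → May 2059.
Day 7 is valid in May, giving May 7, 2059.

May 7, 2059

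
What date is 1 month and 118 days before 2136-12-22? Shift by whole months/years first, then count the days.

Subtracting 1 month and 118 days from December 22, 2136: first the month/year part, then the days.
month 12 − 1 = 11 → November 2136.
Day 22 is valid in November, giving November 22, 2136.
Now subtract 118 days from November 22, 2136.
Going back 22 days from November 22, 2136 reaches the end of the previous month; 118 − 22 = 96 left.
October 2136 has 31 days: 96 − 31 = 65 left.
September 2136 has 30 days: 65 − 30 = 35 left.
August 2136 has 31 days: 35 − 31 = 4 left.
July 2136 has 31 days; 31 − 4 = 27 → July 27, 2136.

July 27, 2136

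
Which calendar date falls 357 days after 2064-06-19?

Adding 357 days from June 19, 2064.
June has 30 days, so 30 − 19 = 11 days remain after June 19, 2064; 357 − 11 = 346 left.
July 2064 has 31 days: 346 − 31 = 315 left.
August 2064 has 31 days: 315 − 31 = 284 left.
September 2064 has 30 days: 284 − 30 = 254 left.
October 2064 has 31 days: 254 − 31 = 223 left.
November 2064 has 30 days: 223 − 30 = 193 left.
December 2064 has 31 days: 193 − 31 = 162 left.
January 2065 has 31 days: 162 − 31 = 131 left.
February 2065 has 28 days (2065 is not a leap year): 131 − 28 = 103 left.
March 2065 has 31 days: 103 − 31 = 72 left.
April 2065 has 30 days: 72 − 30 = 42 left.
May 2065 has 31 days: 42 − 31 = 11 left.
11 days into June 2065 → June 11, 2065.

June 11, 2065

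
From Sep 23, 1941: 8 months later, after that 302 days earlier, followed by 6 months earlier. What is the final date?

January 25, 1941

Advancing 8 months from September 23, 1941:
month 9 + 8 = 17, which is month 5 of year 1942 → May 1942.
Day 23 is valid in May, giving May 23, 1942.
Going back 302 days from May 23, 1942:
Going back 23 days from May 23, 1942 reaches the end of the previous month; 302 − 23 = 279 left.
April 1942 has 30 days: 279 − 30 = 249 left.
March 1942 has 31 days: 249 − 31 = 218 left.
February 1942 has 28 days (1942 is not a leap year): 218 − 28 = 190 left.
January 1942 has 31 days: 190 − 31 = 159 left.
December 1941 has 31 days: 159 − 31 = 128 left.
November 1941 has 30 days: 128 − 30 = 98 left.
October 1941 has 31 days: 98 − 31 = 67 left.
September 1941 has 30 days: 67 − 30 = 37 left.
August 1941 has 31 days: 37 − 31 = 6 left.
July 1941 has 31 days; 31 − 6 = 25 → July 25, 1941.
Subtracting 6 months from July 25, 1941:
month 7 − 6 = 1 → January 1941.
Day 25 is valid in January, giving January 25, 1941.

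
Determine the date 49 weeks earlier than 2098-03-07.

March 29, 2097

Going back 49 weeks = 343 days from March 7, 2098.
Going back 7 days from March 7, 2098 reaches the end of the previous month; 343 − 7 = 336 left.
February 2098 has 28 days (2098 is not a leap year): 336 − 28 = 308 left.
January 2098 has 31 days: 308 − 31 = 277 left.
December 2097 has 31 days: 277 − 31 = 246 left.
November 2097 has 30 days: 246 − 30 = 216 left.
October 2097 has 31 days: 216 − 31 = 185 left.
September 2097 has 30 days: 185 − 30 = 155 left.
August 2097 has 31 days: 155 − 31 = 124 left.
July 2097 has 31 days: 124 − 31 = 93 left.
June 2097 has 30 days: 93 − 30 = 63 left.
May 2097 has 31 days: 63 − 31 = 32 left.
April 2097 has 30 days: 32 − 30 = 2 left.
March 2097 has 31 days; 31 − 2 = 29 → March 29, 2097.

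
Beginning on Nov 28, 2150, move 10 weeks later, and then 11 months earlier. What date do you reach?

Advancing 10 weeks (= 70 days) from November 28, 2150:
November has 30 days, so 30 − 28 = 2 days remain after November 28, 2150; 70 − 2 = 68 left.
December 2150 has 31 days: 68 − 31 = 37 left.
January 2151 has 31 days: 37 − 31 = 6 left.
6 days into February 2151 → February 6, 2151.
Counting back 11 months from February 6, 2151:
month 2 − 11 = -9, which is month 3 of year 2150 → March 2150.
Day 6 is valid in March, giving March 6, 2150.

March 6, 2150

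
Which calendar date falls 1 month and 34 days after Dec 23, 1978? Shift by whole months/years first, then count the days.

February 26, 1979

Adding 1 month and 34 days from December 23, 1978: first the month/year part, then the days.
month 12 + 1 = 13, which is month 1 of year 1979 → January 1979.
Day 23 is valid in January, giving January 23, 1979.
Now add 34 days from January 23, 1979.
January has 31 days, so 31 − 23 = 8 days remain after January 23, 1979; 34 − 8 = 26 left.
26 days into February 1979 → February 26, 1979.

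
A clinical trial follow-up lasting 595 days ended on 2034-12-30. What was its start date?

May 14, 2033

Subtracting 595 days from December 30, 2034.
Going back 30 days from December 30, 2034 reaches the end of the previous month; 595 − 30 = 565 left.
November 2034 has 30 days: 565 − 30 = 535 left.
October 2034 has 31 days: 535 − 31 = 504 left.
September 2034 has 30 days: 504 − 30 = 474 left.
August 2034 has 31 days: 474 − 31 = 443 left.
July 2034 has 31 days: 443 − 31 = 412 left.
June 2034 has 30 days: 412 − 30 = 382 left.
May 2034 has 31 days: 382 − 31 = 351 left.
April 2034 has 30 days: 351 − 30 = 321 left.
March 2034 has 31 days: 321 − 31 = 290 left.
February 2034 has 28 days (2034 is not a leap year): 290 − 28 = 262 left.
January 2034 has 31 days: 262 − 31 = 231 left.
December 2033 has 31 days: 231 − 31 = 200 left.
November 2033 has 30 days: 200 − 30 = 170 left.
October 2033 has 31 days: 170 − 31 = 139 left.
September 2033 has 30 days: 139 − 30 = 109 left.
August 2033 has 31 days: 109 − 31 = 78 left.
July 2033 has 31 days: 78 − 31 = 47 left.
June 2033 has 30 days: 47 − 30 = 17 left.
May 2033 has 31 days; 31 − 17 = 14 → May 14, 2033.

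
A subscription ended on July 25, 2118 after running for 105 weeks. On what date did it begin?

Counting back 105 weeks = 735 days from July 25, 2118.
Going back 25 days from July 25, 2118 reaches the end of the previous month; 735 − 25 = 710 left.
June 2118 has 30 days: 710 − 30 = 680 left.
May 2118 has 31 days: 680 − 31 = 649 left.
April 2118 has 30 days: 649 − 30 = 619 left.
March 2118 has 31 days: 619 − 31 = 588 left.
February 2118 has 28 days (2118 is not a leap year): 588 − 28 = 560 left.
January 2118 has 31 days: 560 − 31 = 529 left.
December 2117 has 31 days: 529 − 31 = 498 left.
November 2117 has 30 days: 498 − 30 = 468 left.
October 2117 has 31 days: 468 − 31 = 437 left.
September 2117 has 30 days: 437 − 30 = 407 left.
August 2117 has 31 days: 407 − 31 = 376 left.
July 2117 has 31 days: 376 − 31 = 345 left.
June 2117 has 30 days: 345 − 30 = 315 left.
May 2117 has 31 days: 315 − 31 = 284 left.
April 2117 has 30 days: 284 − 30 = 254 left.
March 2117 has 31 days: 254 − 31 = 223 left.
February 2117 has 28 days (2117 is not a leap year): 223 − 28 = 195 left.
January 2117 has 31 days: 195 − 31 = 164 left.
December 2116 has 31 days: 164 − 31 = 133 left.
November 2116 has 30 days: 133 − 30 = 103 left.
October 2116 has 31 days: 103 − 31 = 72 left.
September 2116 has 30 days: 72 − 30 = 42 left.
August 2116 has 31 days: 42 − 31 = 11 left.
July 2116 has 31 days; 31 − 11 = 20 → July 20, 2116.

July 20, 2116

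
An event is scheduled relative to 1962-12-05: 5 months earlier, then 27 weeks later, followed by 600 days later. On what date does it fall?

Counting back 5 months from December 5, 1962:
month 12 − 5 = 7 → July 1962.
Day 5 is valid in July, giving July 5, 1962.
Adding 27 weeks (= 189 days) from July 5, 1962:
July has 31 days, so 31 − 5 = 26 days remain after July 5, 1962; 189 − 26 = 163 left.
August 1962 has 31 days: 163 − 31 = 132 left.
September 1962 has 30 days: 132 − 30 = 102 left.
October 1962 has 31 days: 102 − 31 = 71 left.
November 1962 has 30 days: 71 − 30 = 41 left.
December 1962 has 31 days: 41 − 31 = 10 left.
10 days into January 1963 → January 10, 1963.
Advancing 600 days from January 10, 1963:
January has 31 days, so 31 − 10 = 21 days remain after January 10, 1963; 600 − 21 = 579 left.
February 1963 has 28 days (1963 is not a leap year): 579 − 28 = 551 left.
March 1963 has 31 days: 551 − 31 = 520 left.
April 1963 has 30 days: 520 − 30 = 490 left.
May 1963 has 31 days: 490 − 31 = 459 left.
June 1963 has 30 days: 459 − 30 = 429 left.
July 1963 has 31 days: 429 − 31 = 398 left.
August 1963 has 31 days: 398 − 31 = 367 left.
September 1963 has 30 days: 367 − 30 = 337 left.
October 1963 has 31 days: 337 − 31 = 306 left.
November 1963 has 30 days: 306 − 30 = 276 left.
December 1963 has 31 days: 276 − 31 = 245 left.
January 1964 has 31 days: 245 − 31 = 214 left.
February 1964 has 29 days (1964 is a leap year): 214 − 29 = 185 left.
March 1964 has 31 days: 185 − 31 = 154 left.
April 1964 has 30 days: 154 − 30 = 124 left.
May 1964 has 31 days: 124 − 31 = 93 left.
June 1964 has 30 days: 93 − 30 = 63 left.
July 1964 has 31 days: 63 − 31 = 32 left.
August 1964 has 31 days: 32 − 31 = 1 left.
1 day into September 1964 → September 1, 1964.

September 1, 1964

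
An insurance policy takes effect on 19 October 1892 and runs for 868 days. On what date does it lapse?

Adding 868 days from October 19, 1892.
October has 31 days, so 31 − 19 = 12 days remain after October 19, 1892; 868 − 12 = 856 left.
November 1892 has 30 days: 856 − 30 = 826 left.
December 1892 has 31 days: 826 − 31 = 795 left.
January 1893 has 31 days: 795 − 31 = 764 left.
February 1893 has 28 days (1893 is not a leap year): 764 − 28 = 736 left.
March 1893 has 31 days: 736 − 31 = 705 left.
April 1893 has 30 days: 705 − 30 = 675 left.
May 1893 has 31 days: 675 − 31 = 644 left.
June 1893 has 30 days: 644 − 30 = 614 left.
July 1893 has 31 days: 614 − 31 = 583 left.
August 1893 has 31 days: 583 − 31 = 552 left.
September 1893 has 30 days: 552 − 30 = 522 left.
October 1893 has 31 days: 522 − 31 = 491 left.
November 1893 has 30 days: 491 − 30 = 461 left.
December 1893 has 31 days: 461 − 31 = 430 left.
January 1894 has 31 days: 430 − 31 = 399 left.
February 1894 has 28 days (1894 is not a leap year): 399 − 28 = 371 left.
March 1894 has 31 days: 371 − 31 = 340 left.
April 1894 has 30 days: 340 − 30 = 310 left.
May 1894 has 31 days: 310 − 31 = 279 left.
June 1894 has 30 days: 279 − 30 = 249 left.
July 1894 has 31 days: 249 − 31 = 218 left.
August 1894 has 31 days: 218 − 31 = 187 left.
September 1894 has 30 days: 187 − 30 = 157 left.
October 1894 has 31 days: 157 − 31 = 126 left.
November 1894 has 30 days: 126 − 30 = 96 left.
December 1894 has 31 days: 96 − 31 = 65 left.
January 1895 has 31 days: 65 − 31 = 34 left.
February 1895 has 28 days (1895 is not a leap year): 34 − 28 = 6 left.
6 days into March 1895 → March 6, 1895.

March 6, 1895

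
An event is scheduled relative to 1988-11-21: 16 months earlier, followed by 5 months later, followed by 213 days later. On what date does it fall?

Counting back 16 months from November 21, 1988:
month 11 − 16 = -5, which is month 7 of year 1987 → July 1987.
Day 21 is valid in July, giving July 21, 1987.
Advancing 5 months from July 21, 1987:
month 7 + 5 = 12 → December 1987.
Day 21 is valid in December, giving December 21, 1987.
Adding 213 days from December 21, 1987:
December has 31 days, so 31 − 21 = 10 days remain after December 21, 1987; 213 − 10 = 203 left.
January 1988 has 31 days: 203 − 31 = 172 left.
February 1988 has 29 days (1988 is a leap year): 172 − 29 = 143 left.
March 1988 has 31 days: 143 − 31 = 112 left.
April 1988 has 30 days: 112 − 30 = 82 left.
May 1988 has 31 days: 82 − 31 = 51 left.
June 1988 has 30 days: 51 − 30 = 21 left.
21 days into July 1988 → July 21, 1988.

July 21, 1988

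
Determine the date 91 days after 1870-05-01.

July 31, 1870

Adding 91 days from May 1, 1870.
May has 31 days, so 31 − 1 = 30 days remain after May 1, 1870; 91 − 30 = 61 left.
June 1870 has 30 days: 61 − 30 = 31 left.
31 days into July 1870 → July 31, 1870.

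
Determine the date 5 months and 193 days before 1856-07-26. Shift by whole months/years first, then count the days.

August 17, 1855

Subtracting 5 months and 193 days from July 26, 1856: first the month/year part, then the days.
month 7 − 5 = 2 → February 1856.
Day 26 is valid in February, giving February 26, 1856.
Now subtract 193 days from February 26, 1856.
Going back 26 days from February 26, 1856 reaches the end of the previous month; 193 − 26 = 167 left.
January 1856 has 31 days: 167 − 31 = 136 left.
December 1855 has 31 days: 136 − 31 = 105 left.
November 1855 has 30 days: 105 − 30 = 75 left.
October 1855 has 31 days: 75 − 31 = 44 left.
September 1855 has 30 days: 44 − 30 = 14 left.
August 1855 has 31 days; 31 − 14 = 17 → August 17, 1855.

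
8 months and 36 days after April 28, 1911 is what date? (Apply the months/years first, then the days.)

Adding 8 months and 36 days from April 28, 1911: first the month/year part, then the days.
month 4 + 8 = 12 → December 1911.
Day 28 is valid in December, giving December 28, 1911.
Now add 36 days from December 28, 1911.
December has 31 days, so 31 − 28 = 3 days remain after December 28, 1911; 36 − 3 = 33 left.
January 1912 has 31 days: 33 − 31 = 2 left.
2 days into February 1912 → February 2, 1912.

February 2, 1912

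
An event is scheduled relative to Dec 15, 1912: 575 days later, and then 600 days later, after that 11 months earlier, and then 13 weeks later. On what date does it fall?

Counting forward 575 days from December 15, 1912:
December has 31 days, so 31 − 15 = 16 days remain after December 15, 1912; 575 − 16 = 559 left.
January 1913 has 31 days: 559 − 31 = 528 left.
February 1913 has 28 days (1913 is not a leap year): 528 − 28 = 500 left.
March 1913 has 31 days: 500 − 31 = 469 left.
April 1913 has 30 days: 469 − 30 = 439 left.
May 1913 has 31 days: 439 − 31 = 408 left.
June 1913 has 30 days: 408 − 30 = 378 left.
July 1913 has 31 days: 378 − 31 = 347 left.
August 1913 has 31 days: 347 − 31 = 316 left.
September 1913 has 30 days: 316 − 30 = 286 left.
October 1913 has 31 days: 286 − 31 = 255 left.
November 1913 has 30 days: 255 − 30 = 225 left.
December 1913 has 31 days: 225 − 31 = 194 left.
January 1914 has 31 days: 194 − 31 = 163 left.
February 1914 has 28 days (1914 is not a leap year): 163 − 28 = 135 left.
March 1914 has 31 days: 135 − 31 = 104 left.
April 1914 has 30 days: 104 − 30 = 74 left.
May 1914 has 31 days: 74 − 31 = 43 left.
June 1914 has 30 days: 43 − 30 = 13 left.
13 days into July 1914 → July 13, 1914.
Advancing 600 days from July 13, 1914:
July has 31 days, so 31 − 13 = 18 days remain after July 13, 1914; 600 − 18 = 582 left.
August 1914 has 31 days: 582 − 31 = 551 left.
September 1914 has 30 days: 551 − 30 = 521 left.
October 1914 has 31 days: 521 − 31 = 490 left.
November 1914 has 30 days: 490 − 30 = 460 left.
December 1914 has 31 days: 460 − 31 = 429 left.
January 1915 has 31 days: 429 − 31 = 398 left.
February 1915 has 28 days (1915 is not a leap year): 398 − 28 = 370 left.
March 1915 has 31 days: 370 − 31 = 339 left.
April 1915 has 30 days: 339 − 30 = 309 left.
May 1915 has 31 days: 309 − 31 = 278 left.
June 1915 has 30 days: 278 − 30 = 248 left.
July 1915 has 31 days: 248 − 31 = 217 left.
August 1915 has 31 days: 217 − 31 = 186 left.
September 1915 has 30 days: 186 − 30 = 156 left.
October 1915 has 31 days: 156 − 31 = 125 left.
November 1915 has 30 days: 125 − 30 = 95 left.
December 1915 has 31 days: 95 − 31 = 64 left.
January 1916 has 31 days: 64 − 31 = 33 left.
February 1916 has 29 days (1916 is a leap year): 33 − 29 = 4 left.
4 days into March 1916 → March 4, 1916.
Going back 11 months from March 4, 1916:
month 3 − 11 = -8, which is month 4 of year 1915 → April 1915.
Day 4 is valid in April, giving April 4, 1915.
Advancing 13 weeks (= 91 days) from April 4, 1915:
April has 30 days, so 30 − 4 = 26 days remain after April 4, 1915; 91 − 26 = 65 left.
May 1915 has 31 days: 65 − 31 = 34 left.
June 1915 has 30 days: 34 − 30 = 4 left.
4 days into July 1915 → July 4, 1915.

July 4, 1915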